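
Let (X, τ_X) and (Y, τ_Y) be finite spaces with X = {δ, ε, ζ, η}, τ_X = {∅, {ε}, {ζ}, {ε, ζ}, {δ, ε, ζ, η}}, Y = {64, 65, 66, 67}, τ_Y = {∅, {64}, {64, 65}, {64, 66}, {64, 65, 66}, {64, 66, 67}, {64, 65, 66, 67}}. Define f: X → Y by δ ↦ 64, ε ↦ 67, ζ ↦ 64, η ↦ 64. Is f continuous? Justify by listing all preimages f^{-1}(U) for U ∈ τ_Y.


f is NOT continuous.

Compute f^{-1}(U) for each U ∈ τ_Y:
  U = ∅: f^{-1}(U) = ∅ ∈ τ_X ✓.
  U = {64}: f^{-1}(U) = {δ, ζ, η} ∉ τ_X ✗.
  U = {64, 65}: f^{-1}(U) = {δ, ζ, η} ∉ τ_X ✗.
  U = {64, 66}: f^{-1}(U) = {δ, ζ, η} ∉ τ_X ✗.
  U = {64, 65, 66}: f^{-1}(U) = {δ, ζ, η} ∉ τ_X ✗.
  U = {64, 66, 67}: f^{-1}(U) = {δ, ε, ζ, η} ∈ τ_X ✓.
  U = {64, 65, 66, 67}: f^{-1}(U) = {δ, ε, ζ, η} ∈ τ_X ✓.
Found U = {64} with f^{-1}(U) = {δ, ζ, η} not in τ_X. Therefore f is NOT continuous.


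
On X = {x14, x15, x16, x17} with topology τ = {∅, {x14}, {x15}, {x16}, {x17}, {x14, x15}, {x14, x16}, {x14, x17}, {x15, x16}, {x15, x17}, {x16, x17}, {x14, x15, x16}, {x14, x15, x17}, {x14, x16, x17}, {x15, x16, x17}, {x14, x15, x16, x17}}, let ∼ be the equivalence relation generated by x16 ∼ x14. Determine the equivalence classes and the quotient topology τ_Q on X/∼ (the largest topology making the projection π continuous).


X/∼ = {[x14=x16], [x15], [x17]}; |τ_Q| = 8.

Equivalence classes: [x14=x16], [x15], [x17].
Quotient map π: X → X/∼ sends x14 ↦ [x14=x16], x15 ↦ [x15], x16 ↦ [x14=x16], x17 ↦ [x17].
For each subset V ⊆ X/∼, compute π^{-1}(V) ⊆ X and check whether π^{-1}(V) ∈ τ. V is open in τ_Q iff π^{-1}(V) ∈ τ.
  V = {}: π^{-1}(V) = ∅ ∈ τ ✓.
  V = {[x14=x16]}: π^{-1}(V) = {x14, x16} ∈ τ ✓.
  V = {[x15]}: π^{-1}(V) = {x15} ∈ τ ✓.
  V = {[x14=x16], [x15]}: π^{-1}(V) = {x14, x15, x16} ∈ τ ✓.
  V = {[x17]}: π^{-1}(V) = {x17} ∈ τ ✓.
  V = {[x14=x16], [x17]}: π^{-1}(V) = {x14, x16, x17} ∈ τ ✓.
  V = {[x15], [x17]}: π^{-1}(V) = {x15, x17} ∈ τ ✓.
  V = {[x14=x16], [x15], [x17]}: π^{-1}(V) = {x14, x15, x16, x17} ∈ τ ✓.
Open sets in the quotient: τ_Q = {{}, {[x14=x16]}, {[x15]}, {[x14=x16], [x15]}, {[x17]}, {[x14=x16], [x17]}, {[x15], [x17]}, {[x14=x16], [x15], [x17]}} (8 elements).


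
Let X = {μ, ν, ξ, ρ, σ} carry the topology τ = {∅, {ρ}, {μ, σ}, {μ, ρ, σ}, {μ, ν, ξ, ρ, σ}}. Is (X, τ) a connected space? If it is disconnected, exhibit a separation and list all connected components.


(X, τ) is connected.

Find clopen sets (U ∈ τ with X ∖ U ∈ τ):
  U = ∅, X ∖ U = {μ, ν, ξ, ρ, σ} — both open, so U is clopen.
  U = {μ, ν, ξ, ρ, σ}, X ∖ U = ∅ — both open, so U is clopen.
Only trivial clopens (∅ and X) exist, so (X, τ) is connected.
Compute connected components by grouping points that agree on all clopens:
  component: {μ, ν, ξ, ρ, σ}


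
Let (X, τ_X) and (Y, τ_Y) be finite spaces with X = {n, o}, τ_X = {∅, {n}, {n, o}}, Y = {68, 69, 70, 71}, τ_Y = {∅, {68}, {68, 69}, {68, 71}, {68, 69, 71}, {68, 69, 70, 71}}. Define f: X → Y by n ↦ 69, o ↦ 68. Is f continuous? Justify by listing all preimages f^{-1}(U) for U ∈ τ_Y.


f is NOT continuous.

Compute f^{-1}(U) for each U ∈ τ_Y:
  U = ∅: f^{-1}(U) = ∅ ∈ τ_X ✓.
  U = {68}: f^{-1}(U) = {o} ∉ τ_X ✗.
  U = {68, 69}: f^{-1}(U) = {n, o} ∈ τ_X ✓.
  U = {68, 71}: f^{-1}(U) = {o} ∉ τ_X ✗.
  U = {68, 69, 71}: f^{-1}(U) = {n, o} ∈ τ_X ✓.
  U = {68, 69, 70, 71}: f^{-1}(U) = {n, o} ∈ τ_X ✓.
Found U = {68} with f^{-1}(U) = {o} not in τ_X. Therefore f is NOT continuous.


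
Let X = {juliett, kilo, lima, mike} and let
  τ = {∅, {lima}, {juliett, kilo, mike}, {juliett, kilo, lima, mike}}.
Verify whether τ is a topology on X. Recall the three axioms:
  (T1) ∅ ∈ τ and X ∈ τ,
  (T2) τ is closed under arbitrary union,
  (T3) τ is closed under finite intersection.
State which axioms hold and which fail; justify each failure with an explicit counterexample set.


τ IS a topology on X.

Axiom (T1): ∅ ∈ τ? Yes; X ∈ τ? Yes.
Axiom (T2/T3): check pairwise unions and intersections of members of τ.
All pairwise intersections and unions checked — each lies in τ. Therefore τ satisfies (T1), (T2), (T3): it IS a topology on X.


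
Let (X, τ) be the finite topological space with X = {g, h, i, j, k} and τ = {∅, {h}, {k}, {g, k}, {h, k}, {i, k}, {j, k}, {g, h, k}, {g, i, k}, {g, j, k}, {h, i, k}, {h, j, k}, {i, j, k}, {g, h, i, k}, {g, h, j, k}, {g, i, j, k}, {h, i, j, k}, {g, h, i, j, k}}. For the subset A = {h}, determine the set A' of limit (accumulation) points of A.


A' = ∅

For each x ∈ X, list the open sets U ∈ τ with x ∈ U, then check whether U ∩ (A ∖ {x}) ≠ ∅ for every such U.
  x = g: open {g, k} ∋ x has {g, k} ∩ (A ∖ {g}) = ∅, so x is NOT a limit point.
  x = h: open {h} ∋ x has {h} ∩ (A ∖ {h}) = ∅, so x is NOT a limit point.
  x = i: open {i, k} ∋ x has {i, k} ∩ (A ∖ {i}) = ∅, so x is NOT a limit point.
  x = j: open {j, k} ∋ x has {j, k} ∩ (A ∖ {j}) = ∅, so x is NOT a limit point.
  x = k: open {k} ∋ x has {k} ∩ (A ∖ {k}) = ∅, so x is NOT a limit point.
Collecting: A' = ∅.


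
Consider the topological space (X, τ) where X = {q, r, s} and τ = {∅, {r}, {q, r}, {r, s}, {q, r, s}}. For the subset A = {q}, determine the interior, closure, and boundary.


int(A) = ∅, cl(A) = {q}, ∂A = {q}.

Closed sets in (X, τ) are complements of opens:
  closed(X, τ) = {∅, {q}, {s}, {q, s}, {q, r, s}}.
int(A) = ⋃ {U ∈ τ : U ⊆ A}. Opens contained in A: ∅.
Taking the union of these: int(A) = ∅.
cl(A) = ⋂ {C closed : A ⊆ C}. Closed sets containing A: {q}, {q, s}, {q, r, s}.
Intersecting these: cl(A) = {q}.
∂A = cl(A) ∖ int(A) = {q} ∖ ∅ = {q}.


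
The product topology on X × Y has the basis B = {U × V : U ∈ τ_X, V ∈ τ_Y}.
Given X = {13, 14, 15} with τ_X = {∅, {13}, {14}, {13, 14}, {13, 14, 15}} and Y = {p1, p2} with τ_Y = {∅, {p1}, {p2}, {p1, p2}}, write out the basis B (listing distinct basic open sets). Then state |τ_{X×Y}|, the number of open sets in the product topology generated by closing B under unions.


Basis B = {∅ × ∅, {13} × {p1}, {13} × {p2}, {14} × {p1}, {14} × {p2}, {13} × {p1, p2}, {13, 14} × {p1}, {13, 14} × {p2}, {14} × {p1, p2}, {13, 14, 15} × {p1}, {13, 14, 15} × {p2}, {13, 14} × {p1, p2}, {13, 14, 15} × {p1, p2}}; |τ_{X×Y}| = 25.

Enumerate products U × V with U ∈ τ_X, V ∈ τ_Y (deduplicated):
  ∅ × ∅ = {} (∅)
  {13} × {p1} = {(13,p1)}
  {13} × {p2} = {(13,p2)}
  {14} × {p1} = {(14,p1)}
  {14} × {p2} = {(14,p2)}
  {13} × {p1, p2} = {(13,p1), (13,p2)}
  {13, 14} × {p1} = {(13,p1), (14,p1)}
  {13, 14} × {p2} = {(13,p2), (14,p2)}
  {14} × {p1, p2} = {(14,p1), (14,p2)}
  {13, 14, 15} × {p1} = {(13,p1), (14,p1), (15,p1)}
  {13, 14, 15} × {p2} = {(13,p2), (14,p2), (15,p2)}
  {13, 14} × {p1, p2} = {(13,p1), (13,p2), (14,p1), (14,p2)}
  {13, 14, 15} × {p1, p2} = {(13,p1), (13,p2), (14,p1), (14,p2), (15,p1), (15,p2)}
These 13 distinct sets form the basis B.
Close under arbitrary unions to get τ_{X×Y}; counting gives |τ_{X×Y}| = 25.


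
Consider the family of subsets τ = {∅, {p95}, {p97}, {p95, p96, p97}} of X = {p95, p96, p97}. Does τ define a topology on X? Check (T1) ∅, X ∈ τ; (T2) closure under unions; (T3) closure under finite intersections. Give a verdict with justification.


τ is NOT a topology on X.

Axiom (T1): ∅ ∈ τ? Yes; X ∈ τ? Yes.
Axiom (T2/T3): check pairwise unions and intersections of members of τ.
Counterexample for (T2): {p95} ∪ {p97} = {p95, p97} ∉ τ. Therefore τ is NOT a topology.


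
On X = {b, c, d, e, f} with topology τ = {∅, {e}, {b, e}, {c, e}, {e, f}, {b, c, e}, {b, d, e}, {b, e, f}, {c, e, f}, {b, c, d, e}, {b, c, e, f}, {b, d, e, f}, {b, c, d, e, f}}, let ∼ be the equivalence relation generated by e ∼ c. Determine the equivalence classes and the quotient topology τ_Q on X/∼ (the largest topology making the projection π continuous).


X/∼ = {[b], [c=e], [d], [f]}; |τ_Q| = 7.

Equivalence classes: [b], [c=e], [d], [f].
Quotient map π: X → X/∼ sends b ↦ [b], c ↦ [c=e], d ↦ [d], e ↦ [c=e], f ↦ [f].
For each subset V ⊆ X/∼, compute π^{-1}(V) ⊆ X and check whether π^{-1}(V) ∈ τ. V is open in τ_Q iff π^{-1}(V) ∈ τ.
  V = {}: π^{-1}(V) = ∅ ∈ τ ✓.
  V = {[b]}: π^{-1}(V) = {b} ∉ τ ✗.
  V = {[c=e]}: π^{-1}(V) = {c, e} ∈ τ ✓.
  V = {[b], [c=e]}: π^{-1}(V) = {b, c, e} ∈ τ ✓.
  V = {[d]}: π^{-1}(V) = {d} ∉ τ ✗.
  V = {[b], [d]}: π^{-1}(V) = {b, d} ∉ τ ✗.
  V = {[c=e], [d]}: π^{-1}(V) = {c, d, e} ∉ τ ✗.
  V = {[b], [c=e], [d]}: π^{-1}(V) = {b, c, d, e} ∈ τ ✓.
  V = {[f]}: π^{-1}(V) = {f} ∉ τ ✗.
  V = {[b], [f]}: π^{-1}(V) = {b, f} ∉ τ ✗.
  V = {[c=e], [f]}: π^{-1}(V) = {c, e, f} ∈ τ ✓.
  V = {[b], [c=e], [f]}: π^{-1}(V) = {b, c, e, f} ∈ τ ✓.
  V = {[d], [f]}: π^{-1}(V) = {d, f} ∉ τ ✗.
  V = {[b], [d], [f]}: π^{-1}(V) = {b, d, f} ∉ τ ✗.
  V = {[c=e], [d], [f]}: π^{-1}(V) = {c, d, e, f} ∉ τ ✗.
  V = {[b], [c=e], [d], [f]}: π^{-1}(V) = {b, c, d, e, f} ∈ τ ✓.
Open sets in the quotient: τ_Q = {{}, {[c=e]}, {[b], [c=e]}, {[b], [c=e], [d]}, {[c=e], [f]}, {[b], [c=e], [f]}, {[b], [c=e], [d], [f]}} (7 elements).


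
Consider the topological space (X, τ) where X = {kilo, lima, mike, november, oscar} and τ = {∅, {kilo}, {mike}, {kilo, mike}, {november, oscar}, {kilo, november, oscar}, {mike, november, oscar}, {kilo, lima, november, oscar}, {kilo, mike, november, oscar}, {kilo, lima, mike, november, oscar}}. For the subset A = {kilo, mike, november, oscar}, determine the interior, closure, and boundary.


int(A) = {kilo, mike, november, oscar}, cl(A) = {kilo, lima, mike, november, oscar}, ∂A = {lima}.

Closed sets in (X, τ) are complements of opens:
  closed(X, τ) = {∅, {lima}, {mike}, {kilo, lima}, {lima, mike}, {kilo, lima, mike}, {lima, november, oscar}, {kilo, lima, november, oscar}, {lima, mike, november, oscar}, {kilo, lima, mike, november, oscar}}.
int(A) = ⋃ {U ∈ τ : U ⊆ A}. Opens contained in A: ∅, {kilo}, {mike}, {kilo, mike}, {november, oscar}, {kilo, november, oscar}, {mike, november, oscar}, {kilo, mike, november, oscar}.
Taking the union of these: int(A) = {kilo, mike, november, oscar}.
cl(A) = ⋂ {C closed : A ⊆ C}. Closed sets containing A: {kilo, lima, mike, november, oscar}.
Intersecting these: cl(A) = {kilo, lima, mike, november, oscar}.
∂A = cl(A) ∖ int(A) = {kilo, lima, mike, november, oscar} ∖ {kilo, mike, november, oscar} = {lima}.


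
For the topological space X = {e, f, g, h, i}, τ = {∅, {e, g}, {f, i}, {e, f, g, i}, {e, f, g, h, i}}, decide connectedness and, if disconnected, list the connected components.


(X, τ) is connected.

Find clopen sets (U ∈ τ with X ∖ U ∈ τ):
  U = ∅, X ∖ U = {e, f, g, h, i} — both open, so U is clopen.
  U = {e, f, g, h, i}, X ∖ U = ∅ — both open, so U is clopen.
Only trivial clopens (∅ and X) exist, so (X, τ) is connected.
Compute connected components by grouping points that agree on all clopens:
  component: {e, f, g, h, i}


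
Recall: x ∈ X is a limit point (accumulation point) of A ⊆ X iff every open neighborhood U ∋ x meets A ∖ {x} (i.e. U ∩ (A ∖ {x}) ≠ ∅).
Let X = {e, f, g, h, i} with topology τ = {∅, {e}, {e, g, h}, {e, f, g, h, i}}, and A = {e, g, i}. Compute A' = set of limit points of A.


A' = {f, g, h, i}

For each x ∈ X, list the open sets U ∈ τ with x ∈ U, then check whether U ∩ (A ∖ {x}) ≠ ∅ for every such U.
  x = e: open {e} ∋ x has {e} ∩ (A ∖ {e}) = ∅, so x is NOT a limit point.
  x = f: opens ∋ x are {e, f, g, h, i}; each meets A ∖ {f}, so x IS a limit point.
  x = g: opens ∋ x are {e, g, h}, {e, f, g, h, i}; each meets A ∖ {g}, so x IS a limit point.
  x = h: opens ∋ x are {e, g, h}, {e, f, g, h, i}; each meets A ∖ {h}, so x IS a limit point.
  x = i: opens ∋ x are {e, f, g, h, i}; each meets A ∖ {i}, so x IS a limit point.
Collecting: A' = {f, g, h, i}.


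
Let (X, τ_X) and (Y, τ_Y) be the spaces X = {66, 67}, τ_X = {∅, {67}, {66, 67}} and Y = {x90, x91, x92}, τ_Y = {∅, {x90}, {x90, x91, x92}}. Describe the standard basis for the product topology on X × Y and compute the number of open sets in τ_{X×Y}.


Basis B = {∅ × ∅, {67} × {x90}, {66, 67} × {x90}, {67} × {x90, x91, x92}, {66, 67} × {x90, x91, x92}}; |τ_{X×Y}| = 6.

Enumerate products U × V with U ∈ τ_X, V ∈ τ_Y (deduplicated):
  ∅ × ∅ = {} (∅)
  {67} × {x90} = {(67,x90)}
  {66, 67} × {x90} = {(66,x90), (67,x90)}
  {67} × {x90, x91, x92} = {(67,x90), (67,x91), (67,x92)}
  {66, 67} × {x90, x91, x92} = {(66,x90), (66,x91), (66,x92), (67,x90), (67,x91), (67,x92)}
These 5 distinct sets form the basis B.
Close under arbitrary unions to get τ_{X×Y}; counting gives |τ_{X×Y}| = 6.


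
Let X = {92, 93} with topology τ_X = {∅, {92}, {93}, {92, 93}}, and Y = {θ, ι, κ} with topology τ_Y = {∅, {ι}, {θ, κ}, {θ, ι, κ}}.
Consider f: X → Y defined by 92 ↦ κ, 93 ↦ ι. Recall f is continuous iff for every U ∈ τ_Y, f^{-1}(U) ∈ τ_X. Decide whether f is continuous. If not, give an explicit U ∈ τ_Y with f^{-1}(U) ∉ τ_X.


f IS continuous.

Compute f^{-1}(U) for each U ∈ τ_Y:
  U = ∅: f^{-1}(U) = ∅ ∈ τ_X ✓.
  U = {ι}: f^{-1}(U) = {93} ∈ τ_X ✓.
  U = {θ, κ}: f^{-1}(U) = {92} ∈ τ_X ✓.
  U = {θ, ι, κ}: f^{-1}(U) = {92, 93} ∈ τ_X ✓.
Every preimage lies in τ_X, so f IS continuous.


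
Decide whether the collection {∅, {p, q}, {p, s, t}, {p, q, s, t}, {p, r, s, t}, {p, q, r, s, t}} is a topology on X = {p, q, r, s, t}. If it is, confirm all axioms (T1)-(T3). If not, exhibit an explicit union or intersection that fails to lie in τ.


τ is NOT a topology on X.

Axiom (T1): ∅ ∈ τ? Yes; X ∈ τ? Yes.
Axiom (T2/T3): check pairwise unions and intersections of members of τ.
Counterexample for (T3): {p, q} ∩ {p, s, t} = {p} ∉ τ. Therefore τ is NOT a topology.


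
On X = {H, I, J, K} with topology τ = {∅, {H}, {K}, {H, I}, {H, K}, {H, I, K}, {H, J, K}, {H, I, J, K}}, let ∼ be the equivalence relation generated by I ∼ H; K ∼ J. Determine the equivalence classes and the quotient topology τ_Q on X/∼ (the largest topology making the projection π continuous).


X/∼ = {[H=I], [J=K]}; |τ_Q| = 3.

Equivalence classes: [H=I], [J=K].
Quotient map π: X → X/∼ sends H ↦ [H=I], I ↦ [H=I], J ↦ [J=K], K ↦ [J=K].
For each subset V ⊆ X/∼, compute π^{-1}(V) ⊆ X and check whether π^{-1}(V) ∈ τ. V is open in τ_Q iff π^{-1}(V) ∈ τ.
  V = {}: π^{-1}(V) = ∅ ∈ τ ✓.
  V = {[H=I]}: π^{-1}(V) = {H, I} ∈ τ ✓.
  V = {[J=K]}: π^{-1}(V) = {J, K} ∉ τ ✗.
  V = {[H=I], [J=K]}: π^{-1}(V) = {H, I, J, K} ∈ τ ✓.
Open sets in the quotient: τ_Q = {{}, {[H=I]}, {[H=I], [J=K]}} (3 elements).


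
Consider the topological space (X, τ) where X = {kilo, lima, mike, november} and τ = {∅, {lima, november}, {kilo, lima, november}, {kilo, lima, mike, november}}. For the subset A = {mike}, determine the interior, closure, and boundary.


int(A) = ∅, cl(A) = {mike}, ∂A = {mike}.

Closed sets in (X, τ) are complements of opens:
  closed(X, τ) = {∅, {mike}, {kilo, mike}, {kilo, lima, mike, november}}.
int(A) = ⋃ {U ∈ τ : U ⊆ A}. Opens contained in A: ∅.
Taking the union of these: int(A) = ∅.
cl(A) = ⋂ {C closed : A ⊆ C}. Closed sets containing A: {mike}, {kilo, mike}, {kilo, lima, mike, november}.
Intersecting these: cl(A) = {mike}.
∂A = cl(A) ∖ int(A) = {mike} ∖ ∅ = {mike}.


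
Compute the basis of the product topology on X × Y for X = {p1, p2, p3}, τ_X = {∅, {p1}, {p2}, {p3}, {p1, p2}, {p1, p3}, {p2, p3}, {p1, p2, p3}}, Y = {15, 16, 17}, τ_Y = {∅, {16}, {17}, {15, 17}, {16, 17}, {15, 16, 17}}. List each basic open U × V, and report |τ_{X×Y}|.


Basis B = {∅ × ∅, {p1} × {16}, {p1} × {17}, {p2} × {16}, {p2} × {17}, {p3} × {16}, {p3} × {17}, {p1} × {15, 17}, {p1} × {16, 17}, {p1, p2} × {16}, {p1, p3} × {16}, {p1, p2} × {17}, {p1, p3} × {17}, {p2} × {15, 17}, {p2} × {16, 17}, {p2, p3} × {16}, {p2, p3} × {17}, {p3} × {15, 17}, {p3} × {16, 17}, {p1} × {15, 16, 17}, {p1, p2, p3} × {16}, {p1, p2, p3} × {17}, {p2} × {15, 16, 17}, {p3} × {15, 16, 17}, {p1, p2} × {15, 17}, {p1, p3} × {15, 17}, {p1, p2} × {16, 17}, {p1, p3} × {16, 17}, {p2, p3} × {15, 17}, {p2, p3} × {16, 17}, {p1, p2} × {15, 16, 17}, {p1, p3} × {15, 16, 17}, {p1, p2, p3} × {15, 17}, {p1, p2, p3} × {16, 17}, {p2, p3} × {15, 16, 17}, {p1, p2, p3} × {15, 16, 17}}; |τ_{X×Y}| = 216.

Enumerate products U × V with U ∈ τ_X, V ∈ τ_Y (deduplicated):
  ∅ × ∅ = {} (∅)
  {p1} × {16} = {(p1,16)}
  {p1} × {17} = {(p1,17)}
  {p2} × {16} = {(p2,16)}
  {p2} × {17} = {(p2,17)}
  {p3} × {16} = {(p3,16)}
  {p3} × {17} = {(p3,17)}
  {p1} × {15, 17} = {(p1,15), (p1,17)}
  {p1} × {16, 17} = {(p1,16), (p1,17)}
  {p1, p2} × {16} = {(p1,16), (p2,16)}
  {p1, p3} × {16} = {(p1,16), (p3,16)}
  {p1, p2} × {17} = {(p1,17), (p2,17)}
  {p1, p3} × {17} = {(p1,17), (p3,17)}
  {p2} × {15, 17} = {(p2,15), (p2,17)}
  {p2} × {16, 17} = {(p2,16), (p2,17)}
  {p2, p3} × {16} = {(p2,16), (p3,16)}
  {p2, p3} × {17} = {(p2,17), (p3,17)}
  {p3} × {15, 17} = {(p3,15), (p3,17)}
  {p3} × {16, 17} = {(p3,16), (p3,17)}
  {p1} × {15, 16, 17} = {(p1,15), (p1,16), (p1,17)}
  {p1, p2, p3} × {16} = {(p1,16), (p2,16), (p3,16)}
  {p1, p2, p3} × {17} = {(p1,17), (p2,17), (p3,17)}
  {p2} × {15, 16, 17} = {(p2,15), (p2,16), (p2,17)}
  {p3} × {15, 16, 17} = {(p3,15), (p3,16), (p3,17)}
  {p1, p2} × {15, 17} = {(p1,15), (p1,17), (p2,15), (p2,17)}
  {p1, p3} × {15, 17} = {(p1,15), (p1,17), (p3,15), (p3,17)}
  {p1, p2} × {16, 17} = {(p1,16), (p1,17), (p2,16), (p2,17)}
  {p1, p3} × {16, 17} = {(p1,16), (p1,17), (p3,16), (p3,17)}
  {p2, p3} × {15, 17} = {(p2,15), (p2,17), (p3,15), (p3,17)}
  {p2, p3} × {16, 17} = {(p2,16), (p2,17), (p3,16), (p3,17)}
  {p1, p2} × {15, 16, 17} = {(p1,15), (p1,16), (p1,17), (p2,15), (p2,16), (p2,17)}
  {p1, p3} × {15, 16, 17} = {(p1,15), (p1,16), (p1,17), (p3,15), (p3,16), (p3,17)}
  {p1, p2, p3} × {15, 17} = {(p1,15), (p1,17), (p2,15), (p2,17), (p3,15), (p3,17)}
  {p1, p2, p3} × {16, 17} = {(p1,16), (p1,17), (p2,16), (p2,17), (p3,16), (p3,17)}
  {p2, p3} × {15, 16, 17} = {(p2,15), (p2,16), (p2,17), (p3,15), (p3,16), (p3,17)}
  {p1, p2, p3} × {15, 16, 17} = {(p1,15), (p1,16), (p1,17), (p2,15), (p2,16), (p2,17), (p3,15), (p3,16), (p3,17)}
These 36 distinct sets form the basis B.
Close under arbitrary unions to get τ_{X×Y}; counting gives |τ_{X×Y}| = 216.


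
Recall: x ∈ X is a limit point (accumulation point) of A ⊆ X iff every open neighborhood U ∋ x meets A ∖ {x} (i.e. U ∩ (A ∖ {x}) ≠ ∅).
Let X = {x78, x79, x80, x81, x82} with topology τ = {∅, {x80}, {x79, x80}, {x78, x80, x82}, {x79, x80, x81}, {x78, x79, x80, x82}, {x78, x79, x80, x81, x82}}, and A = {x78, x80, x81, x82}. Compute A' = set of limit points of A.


A' = {x78, x79, x81, x82}

For each x ∈ X, list the open sets U ∈ τ with x ∈ U, then check whether U ∩ (A ∖ {x}) ≠ ∅ for every such U.
  x = x78: opens ∋ x are {x78, x80, x82}, {x78, x79, x80, x82}, {x78, x79, x80, x81, x82}; each meets A ∖ {x78}, so x IS a limit point.
  x = x79: opens ∋ x are {x79, x80}, {x79, x80, x81}, {x78, x79, x80, x82}, {x78, x79, x80, x81, x82}; each meets A ∖ {x79}, so x IS a limit point.
  x = x80: open {x80} ∋ x has {x80} ∩ (A ∖ {x80}) = ∅, so x is NOT a limit point.
  x = x81: opens ∋ x are {x79, x80, x81}, {x78, x79, x80, x81, x82}; each meets A ∖ {x81}, so x IS a limit point.
  x = x82: opens ∋ x are {x78, x80, x82}, {x78, x79, x80, x82}, {x78, x79, x80, x81, x82}; each meets A ∖ {x82}, so x IS a limit point.
Collecting: A' = {x78, x79, x81, x82}.


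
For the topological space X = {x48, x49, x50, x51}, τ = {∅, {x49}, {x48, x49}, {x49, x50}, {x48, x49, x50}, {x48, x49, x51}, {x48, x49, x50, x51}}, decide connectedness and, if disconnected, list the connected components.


(X, τ) is connected.

Find clopen sets (U ∈ τ with X ∖ U ∈ τ):
  U = ∅, X ∖ U = {x48, x49, x50, x51} — both open, so U is clopen.
  U = {x48, x49, x50, x51}, X ∖ U = ∅ — both open, so U is clopen.
Only trivial clopens (∅ and X) exist, so (X, τ) is connected.
Compute connected components by grouping points that agree on all clopens:
  component: {x48, x49, x50, x51}


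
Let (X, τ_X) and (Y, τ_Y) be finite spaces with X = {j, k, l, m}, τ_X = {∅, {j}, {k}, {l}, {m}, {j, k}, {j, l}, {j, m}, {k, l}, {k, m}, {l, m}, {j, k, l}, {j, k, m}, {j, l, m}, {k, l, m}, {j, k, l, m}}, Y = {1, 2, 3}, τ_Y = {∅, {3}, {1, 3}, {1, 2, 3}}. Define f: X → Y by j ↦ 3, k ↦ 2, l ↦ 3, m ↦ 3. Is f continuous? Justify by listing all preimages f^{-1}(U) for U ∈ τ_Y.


f IS continuous.

Compute f^{-1}(U) for each U ∈ τ_Y:
  U = ∅: f^{-1}(U) = ∅ ∈ τ_X ✓.
  U = {3}: f^{-1}(U) = {j, l, m} ∈ τ_X ✓.
  U = {1, 3}: f^{-1}(U) = {j, l, m} ∈ τ_X ✓.
  U = {1, 2, 3}: f^{-1}(U) = {j, k, l, m} ∈ τ_X ✓.
Every preimage lies in τ_X, so f IS continuous.


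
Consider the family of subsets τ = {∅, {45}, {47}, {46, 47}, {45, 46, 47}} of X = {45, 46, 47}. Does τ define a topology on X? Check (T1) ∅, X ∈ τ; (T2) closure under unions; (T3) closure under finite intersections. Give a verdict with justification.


τ is NOT a topology on X.

Axiom (T1): ∅ ∈ τ? Yes; X ∈ τ? Yes.
Axiom (T2/T3): check pairwise unions and intersections of members of τ.
Counterexample for (T2): {45} ∪ {47} = {45, 47} ∉ τ. Therefore τ is NOT a topology.


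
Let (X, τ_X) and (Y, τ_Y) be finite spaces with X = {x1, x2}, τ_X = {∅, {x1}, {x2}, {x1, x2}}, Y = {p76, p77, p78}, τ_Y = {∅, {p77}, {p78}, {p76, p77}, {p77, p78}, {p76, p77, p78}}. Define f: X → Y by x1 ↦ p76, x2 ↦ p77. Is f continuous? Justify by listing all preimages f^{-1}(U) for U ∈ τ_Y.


f IS continuous.

Compute f^{-1}(U) for each U ∈ τ_Y:
  U = ∅: f^{-1}(U) = ∅ ∈ τ_X ✓.
  U = {p77}: f^{-1}(U) = {x2} ∈ τ_X ✓.
  U = {p78}: f^{-1}(U) = ∅ ∈ τ_X ✓.
  U = {p76, p77}: f^{-1}(U) = {x1, x2} ∈ τ_X ✓.
  U = {p77, p78}: f^{-1}(U) = {x2} ∈ τ_X ✓.
  U = {p76, p77, p78}: f^{-1}(U) = {x1, x2} ∈ τ_X ✓.
Every preimage lies in τ_X, so f IS continuous.


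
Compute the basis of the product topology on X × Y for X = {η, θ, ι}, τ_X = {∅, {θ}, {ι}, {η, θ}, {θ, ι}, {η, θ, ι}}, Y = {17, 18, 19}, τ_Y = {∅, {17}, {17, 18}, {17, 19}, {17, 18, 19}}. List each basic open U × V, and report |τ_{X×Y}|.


Basis B = {∅ × ∅, {θ} × {17}, {ι} × {17}, {η, θ} × {17}, {θ} × {17, 18}, {θ} × {17, 19}, {θ, ι} × {17}, {ι} × {17, 18}, {ι} × {17, 19}, {η, θ, ι} × {17}, {θ} × {17, 18, 19}, {ι} × {17, 18, 19}, {η, θ} × {17, 18}, {η, θ} × {17, 19}, {θ, ι} × {17, 18}, {θ, ι} × {17, 19}, {η, θ} × {17, 18, 19}, {η, θ, ι} × {17, 18}, {η, θ, ι} × {17, 19}, {θ, ι} × {17, 18, 19}, {η, θ, ι} × {17, 18, 19}}; |τ_{X×Y}| = 70.

Enumerate products U × V with U ∈ τ_X, V ∈ τ_Y (deduplicated):
  ∅ × ∅ = {} (∅)
  {θ} × {17} = {(θ,17)}
  {ι} × {17} = {(ι,17)}
  {η, θ} × {17} = {(η,17), (θ,17)}
  {θ} × {17, 18} = {(θ,17), (θ,18)}
  {θ} × {17, 19} = {(θ,17), (θ,19)}
  {θ, ι} × {17} = {(θ,17), (ι,17)}
  {ι} × {17, 18} = {(ι,17), (ι,18)}
  {ι} × {17, 19} = {(ι,17), (ι,19)}
  {η, θ, ι} × {17} = {(η,17), (θ,17), (ι,17)}
  {θ} × {17, 18, 19} = {(θ,17), (θ,18), (θ,19)}
  {ι} × {17, 18, 19} = {(ι,17), (ι,18), (ι,19)}
  {η, θ} × {17, 18} = {(η,17), (η,18), (θ,17), (θ,18)}
  {η, θ} × {17, 19} = {(η,17), (η,19), (θ,17), (θ,19)}
  {θ, ι} × {17, 18} = {(θ,17), (θ,18), (ι,17), (ι,18)}
  {θ, ι} × {17, 19} = {(θ,17), (θ,19), (ι,17), (ι,19)}
  {η, θ} × {17, 18, 19} = {(η,17), (η,18), (η,19), (θ,17), (θ,18), (θ,19)}
  {η, θ, ι} × {17, 18} = {(η,17), (η,18), (θ,17), (θ,18), (ι,17), (ι,18)}
  {η, θ, ι} × {17, 19} = {(η,17), (η,19), (θ,17), (θ,19), (ι,17), (ι,19)}
  {θ, ι} × {17, 18, 19} = {(θ,17), (θ,18), (θ,19), (ι,17), (ι,18), (ι,19)}
  {η, θ, ι} × {17, 18, 19} = {(η,17), (η,18), (η,19), (θ,17), (θ,18), (θ,19), (ι,17), (ι,18), (ι,19)}
These 21 distinct sets form the basis B.
Close under arbitrary unions to get τ_{X×Y}; counting gives |τ_{X×Y}| = 70.


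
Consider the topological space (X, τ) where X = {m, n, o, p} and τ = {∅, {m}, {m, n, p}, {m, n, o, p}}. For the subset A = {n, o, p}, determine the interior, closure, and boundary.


int(A) = ∅, cl(A) = {n, o, p}, ∂A = {n, o, p}.

Closed sets in (X, τ) are complements of opens:
  closed(X, τ) = {∅, {o}, {n, o, p}, {m, n, o, p}}.
int(A) = ⋃ {U ∈ τ : U ⊆ A}. Opens contained in A: ∅.
Taking the union of these: int(A) = ∅.
cl(A) = ⋂ {C closed : A ⊆ C}. Closed sets containing A: {n, o, p}, {m, n, o, p}.
Intersecting these: cl(A) = {n, o, p}.
∂A = cl(A) ∖ int(A) = {n, o, p} ∖ ∅ = {n, o, p}.


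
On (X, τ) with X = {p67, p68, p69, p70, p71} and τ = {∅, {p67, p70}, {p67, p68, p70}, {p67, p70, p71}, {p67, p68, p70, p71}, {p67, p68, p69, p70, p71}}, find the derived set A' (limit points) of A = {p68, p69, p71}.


A' = {p69}

For each x ∈ X, list the open sets U ∈ τ with x ∈ U, then check whether U ∩ (A ∖ {x}) ≠ ∅ for every such U.
  x = p67: open {p67, p70} ∋ x has {p67, p70} ∩ (A ∖ {p67}) = ∅, so x is NOT a limit point.
  x = p68: open {p67, p68, p70} ∋ x has {p67, p68, p70} ∩ (A ∖ {p68}) = ∅, so x is NOT a limit point.
  x = p69: opens ∋ x are {p67, p68, p69, p70, p71}; each meets A ∖ {p69}, so x IS a limit point.
  x = p70: open {p67, p70} ∋ x has {p67, p70} ∩ (A ∖ {p70}) = ∅, so x is NOT a limit point.
  x = p71: open {p67, p70, p71} ∋ x has {p67, p70, p71} ∩ (A ∖ {p71}) = ∅, so x is NOT a limit point.
Collecting: A' = {p69}.


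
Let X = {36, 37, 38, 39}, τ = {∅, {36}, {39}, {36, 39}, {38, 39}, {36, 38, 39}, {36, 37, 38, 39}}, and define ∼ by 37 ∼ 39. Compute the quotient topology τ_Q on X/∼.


X/∼ = {[36], [37=39], [38]}; |τ_Q| = 3.

Equivalence classes: [36], [37=39], [38].
Quotient map π: X → X/∼ sends 36 ↦ [36], 37 ↦ [37=39], 38 ↦ [38], 39 ↦ [37=39].
For each subset V ⊆ X/∼, compute π^{-1}(V) ⊆ X and check whether π^{-1}(V) ∈ τ. V is open in τ_Q iff π^{-1}(V) ∈ τ.
  V = {}: π^{-1}(V) = ∅ ∈ τ ✓.
  V = {[36]}: π^{-1}(V) = {36} ∈ τ ✓.
  V = {[37=39]}: π^{-1}(V) = {37, 39} ∉ τ ✗.
  V = {[36], [37=39]}: π^{-1}(V) = {36, 37, 39} ∉ τ ✗.
  V = {[38]}: π^{-1}(V) = {38} ∉ τ ✗.
  V = {[36], [38]}: π^{-1}(V) = {36, 38} ∉ τ ✗.
  V = {[37=39], [38]}: π^{-1}(V) = {37, 38, 39} ∉ τ ✗.
  V = {[36], [37=39], [38]}: π^{-1}(V) = {36, 37, 38, 39} ∈ τ ✓.
Open sets in the quotient: τ_Q = {{}, {[36]}, {[36], [37=39], [38]}} (3 elements).


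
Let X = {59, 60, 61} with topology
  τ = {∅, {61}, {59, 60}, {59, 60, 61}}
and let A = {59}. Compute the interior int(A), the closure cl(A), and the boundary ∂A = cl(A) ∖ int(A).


int(A) = ∅, cl(A) = {59, 60}, ∂A = {59, 60}.

Closed sets in (X, τ) are complements of opens:
  closed(X, τ) = {∅, {61}, {59, 60}, {59, 60, 61}}.
int(A) = ⋃ {U ∈ τ : U ⊆ A}. Opens contained in A: ∅.
Taking the union of these: int(A) = ∅.
cl(A) = ⋂ {C closed : A ⊆ C}. Closed sets containing A: {59, 60}, {59, 60, 61}.
Intersecting these: cl(A) = {59, 60}.
∂A = cl(A) ∖ int(A) = {59, 60} ∖ ∅ = {59, 60}.


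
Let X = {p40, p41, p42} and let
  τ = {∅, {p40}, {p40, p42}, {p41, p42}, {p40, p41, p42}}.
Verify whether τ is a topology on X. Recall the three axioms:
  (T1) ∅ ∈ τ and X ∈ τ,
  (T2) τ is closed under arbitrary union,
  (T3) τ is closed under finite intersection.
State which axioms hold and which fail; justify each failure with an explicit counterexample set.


τ is NOT a topology on X.

Axiom (T1): ∅ ∈ τ? Yes; X ∈ τ? Yes.
Axiom (T2/T3): check pairwise unions and intersections of members of τ.
Counterexample for (T3): {p40, p42} ∩ {p41, p42} = {p42} ∉ τ. Therefore τ is NOT a topology.


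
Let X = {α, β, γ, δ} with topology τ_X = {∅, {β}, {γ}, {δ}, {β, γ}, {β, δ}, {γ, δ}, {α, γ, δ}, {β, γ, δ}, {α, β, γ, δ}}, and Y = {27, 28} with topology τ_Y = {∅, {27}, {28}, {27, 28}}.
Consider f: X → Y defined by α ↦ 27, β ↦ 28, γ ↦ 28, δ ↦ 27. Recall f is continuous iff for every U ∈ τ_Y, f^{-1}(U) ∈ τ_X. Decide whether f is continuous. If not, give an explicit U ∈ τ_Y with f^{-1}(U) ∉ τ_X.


f is NOT continuous.

Compute f^{-1}(U) for each U ∈ τ_Y:
  U = ∅: f^{-1}(U) = ∅ ∈ τ_X ✓.
  U = {27}: f^{-1}(U) = {α, δ} ∉ τ_X ✗.
  U = {28}: f^{-1}(U) = {β, γ} ∈ τ_X ✓.
  U = {27, 28}: f^{-1}(U) = {α, β, γ, δ} ∈ τ_X ✓.
Found U = {27} with f^{-1}(U) = {α, δ} not in τ_X. Therefore f is NOT continuous.


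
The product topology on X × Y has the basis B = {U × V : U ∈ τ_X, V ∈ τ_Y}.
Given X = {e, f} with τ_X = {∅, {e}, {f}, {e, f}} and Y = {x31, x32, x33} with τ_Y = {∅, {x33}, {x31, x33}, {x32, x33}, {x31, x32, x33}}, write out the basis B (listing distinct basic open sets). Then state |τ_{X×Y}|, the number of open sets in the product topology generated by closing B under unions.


Basis B = {∅ × ∅, {e} × {x33}, {f} × {x33}, {e} × {x31, x33}, {e} × {x32, x33}, {e, f} × {x33}, {f} × {x31, x33}, {f} × {x32, x33}, {e} × {x31, x32, x33}, {f} × {x31, x32, x33}, {e, f} × {x31, x33}, {e, f} × {x32, x33}, {e, f} × {x31, x32, x33}}; |τ_{X×Y}| = 25.

Enumerate products U × V with U ∈ τ_X, V ∈ τ_Y (deduplicated):
  ∅ × ∅ = {} (∅)
  {e} × {x33} = {(e,x33)}
  {f} × {x33} = {(f,x33)}
  {e} × {x31, x33} = {(e,x31), (e,x33)}
  {e} × {x32, x33} = {(e,x32), (e,x33)}
  {e, f} × {x33} = {(e,x33), (f,x33)}
  {f} × {x31, x33} = {(f,x31), (f,x33)}
  {f} × {x32, x33} = {(f,x32), (f,x33)}
  {e} × {x31, x32, x33} = {(e,x31), (e,x32), (e,x33)}
  {f} × {x31, x32, x33} = {(f,x31), (f,x32), (f,x33)}
  {e, f} × {x31, x33} = {(e,x31), (e,x33), (f,x31), (f,x33)}
  {e, f} × {x32, x33} = {(e,x32), (e,x33), (f,x32), (f,x33)}
  {e, f} × {x31, x32, x33} = {(e,x31), (e,x32), (e,x33), (f,x31), (f,x32), (f,x33)}
These 13 distinct sets form the basis B.
Close under arbitrary unions to get τ_{X×Y}; counting gives |τ_{X×Y}| = 25.


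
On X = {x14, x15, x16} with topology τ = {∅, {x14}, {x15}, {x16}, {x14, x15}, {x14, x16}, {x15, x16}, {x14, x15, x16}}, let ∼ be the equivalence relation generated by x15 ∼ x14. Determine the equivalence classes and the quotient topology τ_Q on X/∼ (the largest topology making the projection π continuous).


X/∼ = {[x14=x15], [x16]}; |τ_Q| = 4.

Equivalence classes: [x14=x15], [x16].
Quotient map π: X → X/∼ sends x14 ↦ [x14=x15], x15 ↦ [x14=x15], x16 ↦ [x16].
For each subset V ⊆ X/∼, compute π^{-1}(V) ⊆ X and check whether π^{-1}(V) ∈ τ. V is open in τ_Q iff π^{-1}(V) ∈ τ.
  V = {}: π^{-1}(V) = ∅ ∈ τ ✓.
  V = {[x14=x15]}: π^{-1}(V) = {x14, x15} ∈ τ ✓.
  V = {[x16]}: π^{-1}(V) = {x16} ∈ τ ✓.
  V = {[x14=x15], [x16]}: π^{-1}(V) = {x14, x15, x16} ∈ τ ✓.
Open sets in the quotient: τ_Q = {{}, {[x14=x15]}, {[x16]}, {[x14=x15], [x16]}} (4 elements).


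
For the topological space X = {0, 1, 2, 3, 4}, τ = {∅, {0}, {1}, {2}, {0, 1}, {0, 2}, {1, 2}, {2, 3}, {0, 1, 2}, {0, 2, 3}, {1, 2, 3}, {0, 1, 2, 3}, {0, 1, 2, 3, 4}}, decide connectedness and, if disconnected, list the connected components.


(X, τ) is connected.

Find clopen sets (U ∈ τ with X ∖ U ∈ τ):
  U = ∅, X ∖ U = {0, 1, 2, 3, 4} — both open, so U is clopen.
  U = {0, 1, 2, 3, 4}, X ∖ U = ∅ — both open, so U is clopen.
Only trivial clopens (∅ and X) exist, so (X, τ) is connected.
Compute connected components by grouping points that agree on all clopens:
  component: {0, 1, 2, 3, 4}


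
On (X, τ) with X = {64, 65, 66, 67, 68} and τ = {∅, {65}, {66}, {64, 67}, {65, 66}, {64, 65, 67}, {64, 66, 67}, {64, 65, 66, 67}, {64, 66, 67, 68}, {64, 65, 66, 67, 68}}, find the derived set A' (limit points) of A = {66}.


A' = {68}

For each x ∈ X, list the open sets U ∈ τ with x ∈ U, then check whether U ∩ (A ∖ {x}) ≠ ∅ for every such U.
  x = 64: open {64, 67} ∋ x has {64, 67} ∩ (A ∖ {64}) = ∅, so x is NOT a limit point.
  x = 65: open {65} ∋ x has {65} ∩ (A ∖ {65}) = ∅, so x is NOT a limit point.
  x = 66: open {66} ∋ x has {66} ∩ (A ∖ {66}) = ∅, so x is NOT a limit point.
  x = 67: open {64, 67} ∋ x has {64, 67} ∩ (A ∖ {67}) = ∅, so x is NOT a limit point.
  x = 68: opens ∋ x are {64, 66, 67, 68}, {64, 65, 66, 67, 68}; each meets A ∖ {68}, so x IS a limit point.
Collecting: A' = {68}.


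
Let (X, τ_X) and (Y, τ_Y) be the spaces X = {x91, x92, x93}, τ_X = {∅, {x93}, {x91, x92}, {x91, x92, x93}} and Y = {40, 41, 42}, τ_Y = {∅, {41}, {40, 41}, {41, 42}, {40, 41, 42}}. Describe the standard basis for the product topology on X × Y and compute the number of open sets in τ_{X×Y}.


Basis B = {∅ × ∅, {x93} × {41}, {x91, x92} × {41}, {x93} × {40, 41}, {x93} × {41, 42}, {x91, x92, x93} × {41}, {x93} × {40, 41, 42}, {x91, x92} × {40, 41}, {x91, x92} × {41, 42}, {x91, x92} × {40, 41, 42}, {x91, x92, x93} × {40, 41}, {x91, x92, x93} × {41, 42}, {x91, x92, x93} × {40, 41, 42}}; |τ_{X×Y}| = 25.

Enumerate products U × V with U ∈ τ_X, V ∈ τ_Y (deduplicated):
  ∅ × ∅ = {} (∅)
  {x93} × {41} = {(x93,41)}
  {x91, x92} × {41} = {(x91,41), (x92,41)}
  {x93} × {40, 41} = {(x93,40), (x93,41)}
  {x93} × {41, 42} = {(x93,41), (x93,42)}
  {x91, x92, x93} × {41} = {(x91,41), (x92,41), (x93,41)}
  {x93} × {40, 41, 42} = {(x93,40), (x93,41), (x93,42)}
  {x91, x92} × {40, 41} = {(x91,40), (x91,41), (x92,40), (x92,41)}
  {x91, x92} × {41, 42} = {(x91,41), (x91,42), (x92,41), (x92,42)}
  {x91, x92} × {40, 41, 42} = {(x91,40), (x91,41), (x91,42), (x92,40), (x92,41), (x92,42)}
  {x91, x92, x93} × {40, 41} = {(x91,40), (x91,41), (x92,40), (x92,41), (x93,40), (x93,41)}
  {x91, x92, x93} × {41, 42} = {(x91,41), (x91,42), (x92,41), (x92,42), (x93,41), (x93,42)}
  {x91, x92, x93} × {40, 41, 42} = {(x91,40), (x91,41), (x91,42), (x92,40), (x92,41), (x92,42), (x93,40), (x93,41), (x93,42)}
These 13 distinct sets form the basis B.
Close under arbitrary unions to get τ_{X×Y}; counting gives |τ_{X×Y}| = 25.


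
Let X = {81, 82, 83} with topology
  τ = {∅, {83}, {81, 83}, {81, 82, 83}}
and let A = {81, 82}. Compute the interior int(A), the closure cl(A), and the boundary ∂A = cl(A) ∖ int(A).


int(A) = ∅, cl(A) = {81, 82}, ∂A = {81, 82}.

Closed sets in (X, τ) are complements of opens:
  closed(X, τ) = {∅, {82}, {81, 82}, {81, 82, 83}}.
int(A) = ⋃ {U ∈ τ : U ⊆ A}. Opens contained in A: ∅.
Taking the union of these: int(A) = ∅.
cl(A) = ⋂ {C closed : A ⊆ C}. Closed sets containing A: {81, 82}, {81, 82, 83}.
Intersecting these: cl(A) = {81, 82}.
∂A = cl(A) ∖ int(A) = {81, 82} ∖ ∅ = {81, 82}.


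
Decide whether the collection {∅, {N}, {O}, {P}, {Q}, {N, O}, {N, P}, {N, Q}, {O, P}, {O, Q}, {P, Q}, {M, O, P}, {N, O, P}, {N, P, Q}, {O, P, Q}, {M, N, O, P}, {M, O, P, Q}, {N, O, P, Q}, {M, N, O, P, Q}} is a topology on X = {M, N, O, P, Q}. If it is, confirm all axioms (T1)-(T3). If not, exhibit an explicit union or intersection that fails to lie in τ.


τ is NOT a topology on X.

Axiom (T1): ∅ ∈ τ? Yes; X ∈ τ? Yes.
Axiom (T2/T3): check pairwise unions and intersections of members of τ.
Counterexample for (T2): {N} ∪ {O, Q} = {N, O, Q} ∉ τ. Therefore τ is NOT a topology.


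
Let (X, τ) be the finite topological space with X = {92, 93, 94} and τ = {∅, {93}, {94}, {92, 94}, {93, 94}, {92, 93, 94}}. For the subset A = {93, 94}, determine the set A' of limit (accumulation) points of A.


A' = {92}

For each x ∈ X, list the open sets U ∈ τ with x ∈ U, then check whether U ∩ (A ∖ {x}) ≠ ∅ for every such U.
  x = 92: opens ∋ x are {92, 94}, {92, 93, 94}; each meets A ∖ {92}, so x IS a limit point.
  x = 93: open {93} ∋ x has {93} ∩ (A ∖ {93}) = ∅, so x is NOT a limit point.
  x = 94: open {94} ∋ x has {94} ∩ (A ∖ {94}) = ∅, so x is NOT a limit point.
Collecting: A' = {92}.


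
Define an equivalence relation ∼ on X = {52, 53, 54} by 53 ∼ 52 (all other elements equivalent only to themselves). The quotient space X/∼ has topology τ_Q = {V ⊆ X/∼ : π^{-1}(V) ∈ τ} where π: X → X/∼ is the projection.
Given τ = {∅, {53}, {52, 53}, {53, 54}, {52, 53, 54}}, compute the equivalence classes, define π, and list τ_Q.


X/∼ = {[52=53], [54]}; |τ_Q| = 3.

Equivalence classes: [52=53], [54].
Quotient map π: X → X/∼ sends 52 ↦ [52=53], 53 ↦ [52=53], 54 ↦ [54].
For each subset V ⊆ X/∼, compute π^{-1}(V) ⊆ X and check whether π^{-1}(V) ∈ τ. V is open in τ_Q iff π^{-1}(V) ∈ τ.
  V = {}: π^{-1}(V) = ∅ ∈ τ ✓.
  V = {[52=53]}: π^{-1}(V) = {52, 53} ∈ τ ✓.
  V = {[54]}: π^{-1}(V) = {54} ∉ τ ✗.
  V = {[52=53], [54]}: π^{-1}(V) = {52, 53, 54} ∈ τ ✓.
Open sets in the quotient: τ_Q = {{}, {[52=53]}, {[52=53], [54]}} (3 elements).


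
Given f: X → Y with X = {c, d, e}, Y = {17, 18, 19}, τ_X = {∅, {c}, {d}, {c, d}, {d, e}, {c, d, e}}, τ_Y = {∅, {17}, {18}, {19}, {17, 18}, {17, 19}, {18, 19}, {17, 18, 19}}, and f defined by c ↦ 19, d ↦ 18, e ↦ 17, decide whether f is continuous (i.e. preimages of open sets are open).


f is NOT continuous.

Compute f^{-1}(U) for each U ∈ τ_Y:
  U = ∅: f^{-1}(U) = ∅ ∈ τ_X ✓.
  U = {17}: f^{-1}(U) = {e} ∉ τ_X ✗.
  U = {18}: f^{-1}(U) = {d} ∈ τ_X ✓.
  U = {19}: f^{-1}(U) = {c} ∈ τ_X ✓.
  U = {17, 18}: f^{-1}(U) = {d, e} ∈ τ_X ✓.
  U = {17, 19}: f^{-1}(U) = {c, e} ∉ τ_X ✗.
  U = {18, 19}: f^{-1}(U) = {c, d} ∈ τ_X ✓.
  U = {17, 18, 19}: f^{-1}(U) = {c, d, e} ∈ τ_X ✓.
Found U = {17} with f^{-1}(U) = {e} not in τ_X. Therefore f is NOT continuous.


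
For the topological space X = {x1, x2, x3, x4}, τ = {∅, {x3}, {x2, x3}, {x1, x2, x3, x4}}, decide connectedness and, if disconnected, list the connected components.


(X, τ) is connected.

Find clopen sets (U ∈ τ with X ∖ U ∈ τ):
  U = ∅, X ∖ U = {x1, x2, x3, x4} — both open, so U is clopen.
  U = {x1, x2, x3, x4}, X ∖ U = ∅ — both open, so U is clopen.
Only trivial clopens (∅ and X) exist, so (X, τ) is connected.
Compute connected components by grouping points that agree on all clopens:
  component: {x1, x2, x3, x4}


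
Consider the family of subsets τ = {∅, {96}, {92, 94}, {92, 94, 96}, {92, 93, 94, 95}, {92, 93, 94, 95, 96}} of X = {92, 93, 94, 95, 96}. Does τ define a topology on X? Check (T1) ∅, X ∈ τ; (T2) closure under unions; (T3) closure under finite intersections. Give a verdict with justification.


τ IS a topology on X.

Axiom (T1): ∅ ∈ τ? Yes; X ∈ τ? Yes.
Axiom (T2/T3): check pairwise unions and intersections of members of τ.
All pairwise intersections and unions checked — each lies in τ. Therefore τ satisfies (T1), (T2), (T3): it IS a topology on X.


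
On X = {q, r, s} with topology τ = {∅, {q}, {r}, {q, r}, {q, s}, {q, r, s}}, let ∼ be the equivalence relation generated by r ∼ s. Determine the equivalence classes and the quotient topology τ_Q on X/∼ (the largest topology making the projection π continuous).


X/∼ = {[q], [r=s]}; |τ_Q| = 3.

Equivalence classes: [q], [r=s].
Quotient map π: X → X/∼ sends q ↦ [q], r ↦ [r=s], s ↦ [r=s].
For each subset V ⊆ X/∼, compute π^{-1}(V) ⊆ X and check whether π^{-1}(V) ∈ τ. V is open in τ_Q iff π^{-1}(V) ∈ τ.
  V = {}: π^{-1}(V) = ∅ ∈ τ ✓.
  V = {[q]}: π^{-1}(V) = {q} ∈ τ ✓.
  V = {[r=s]}: π^{-1}(V) = {r, s} ∉ τ ✗.
  V = {[q], [r=s]}: π^{-1}(V) = {q, r, s} ∈ τ ✓.
Open sets in the quotient: τ_Q = {{}, {[q]}, {[q], [r=s]}} (3 elements).
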